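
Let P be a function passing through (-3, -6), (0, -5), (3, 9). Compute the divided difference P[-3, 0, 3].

13/18

P[-3,0] = (-5 - (-6)) / (0 - (-3)) = 1/3
P[0,3] = (9 - (-5)) / (3 - 0) = 14/3
P[-3,0,3] = (14/3 - 1/3) / (3 - (-3)) = 13/18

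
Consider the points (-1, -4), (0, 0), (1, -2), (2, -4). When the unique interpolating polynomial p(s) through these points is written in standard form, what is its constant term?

Build the Lagrange basis polynomials:
L_0(s) = s(s - 1)(s - 2) / [-6] = -(1/6)s^3 + (1/2)s^2 - (1/3)s
L_1(s) = (s + 1)(s - 1)(s - 2) / [2] = (1/2)s^3 - s^2 - (1/2)s + 1
L_2(s) = (s + 1)s(s - 2) / [-2] = -(1/2)s^3 + (1/2)s^2 + s
L_3(s) = (s + 1)s(s - 1) / [6] = (1/6)s^3 - (1/6)s
p(s) = (-4)·L_0 + 0·L_1 + (-2)·L_2 + (-4)·L_3
Only the constant term is needed; take it from each L_i and combine:
(-4)·(0) + 0·(1) + (-2)·(0) + (-4)·(0) = 0

0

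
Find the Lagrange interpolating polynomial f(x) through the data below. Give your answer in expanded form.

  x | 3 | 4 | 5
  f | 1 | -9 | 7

f(x) = 13x^2 - 101x + 187

Build the Lagrange basis polynomials:
L_0(x) = (x - 4)(x - 5) / [2] = (1/2)x^2 - (9/2)x + 10
L_1(x) = (x - 3)(x - 5) / [-1] = -x^2 + 8x - 15
L_2(x) = (x - 3)(x - 4) / [2] = (1/2)x^2 - (7/2)x + 6
f(x) = 1·L_0 + (-9)·L_1 + 7·L_2
  1·L_0(x) = (1/2)x^2 - (9/2)x + 10
  (-9)·L_1(x) = 9x^2 - 72x + 135
  7·L_2(x) = (7/2)x^2 - (49/2)x + 42
Adding term by term: 13x^2 - 101x + 187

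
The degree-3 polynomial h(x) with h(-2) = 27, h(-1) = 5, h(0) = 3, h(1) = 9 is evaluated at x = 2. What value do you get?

Using Newton's divided-difference form:
h[-2,-1] = (5 - 27) / (-1 - (-2)) = -22
h[-1,0] = (3 - 5) / (0 - (-1)) = -2
h[0,1] = (9 - 3) / (1 - 0) = 6
h[-2,-1,0] = (-2 - (-22)) / (0 - (-2)) = 10
h[-1,0,1] = (6 - (-2)) / (1 - (-1)) = 4
h[-2,-1,0,1] = (4 - 10) / (1 - (-2)) = -2
h(2) = 27 + (-22)·(4) + 10·(4)·(3) + (-2)·(4)·(3)·(2) = 11

11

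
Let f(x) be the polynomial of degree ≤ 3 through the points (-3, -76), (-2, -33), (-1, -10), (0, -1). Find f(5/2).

-3/8

Using Newton's divided-difference form:
f[-3,-2] = (-33 - (-76)) / (-2 - (-3)) = 43
f[-2,-1] = (-10 - (-33)) / (-1 - (-2)) = 23
f[-1,0] = (-1 - (-10)) / (0 - (-1)) = 9
f[-3,-2,-1] = (23 - 43) / (-1 - (-3)) = -10
f[-2,-1,0] = (9 - 23) / (0 - (-2)) = -7
f[-3,-2,-1,0] = (-7 - (-10)) / (0 - (-3)) = 1
f(5/2) = -76 + 43·(11/2) + (-10)·(11/2)·(9/2) + 1·(11/2)·(9/2)·(7/2) = -3/8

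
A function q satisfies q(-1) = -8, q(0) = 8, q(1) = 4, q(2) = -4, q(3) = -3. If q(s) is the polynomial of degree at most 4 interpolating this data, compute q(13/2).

24151/128

Using Newton's divided-difference form:
q[-1,0] = (8 - (-8)) / (0 - (-1)) = 16
q[0,1] = (4 - 8) / (1 - 0) = -4
q[1,2] = (-4 - 4) / (2 - 1) = -8
q[2,3] = (-3 - (-4)) / (3 - 2) = 1
q[-1,0,1] = (-4 - 16) / (1 - (-1)) = -10
q[0,1,2] = (-8 - (-4)) / (2 - 0) = -2
q[1,2,3] = (1 - (-8)) / (3 - 1) = 9/2
q[-1,0,1,2] = (-2 - (-10)) / (2 - (-1)) = 8/3
q[0,1,2,3] = (9/2 - (-2)) / (3 - 0) = 13/6
q[-1,0,1,2,3] = (13/6 - 8/3) / (3 - (-1)) = -1/8
q(13/2) = -8 + 16·(15/2) + (-10)·(15/2)·(13/2) + (8/3)·(15/2)·(13/2)·(11/2) + (-1/8)·(15/2)·(13/2)·(11/2)·(9/2) = 24151/128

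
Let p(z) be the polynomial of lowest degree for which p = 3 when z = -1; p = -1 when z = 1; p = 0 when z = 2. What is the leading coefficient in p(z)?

1

The leading coefficient equals the top divided difference p[-1,1,2].
p[-1,1] = (-1 - 3) / (1 - (-1)) = -2
p[1,2] = (0 - (-1)) / (2 - 1) = 1
p[-1,1,2] = (1 - (-2)) / (2 - (-1)) = 1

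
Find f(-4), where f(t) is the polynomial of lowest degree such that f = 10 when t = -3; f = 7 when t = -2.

Evaluate each Lagrange basis at t = -4:
L_0(-4) = (-2)/[(-1)] = 2
L_1(-4) = (-1)/[(1)] = -1
Sum: 10·(2) + 7·(-1) = 13

13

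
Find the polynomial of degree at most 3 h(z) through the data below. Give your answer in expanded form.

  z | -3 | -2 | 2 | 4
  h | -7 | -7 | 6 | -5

Build the Lagrange basis polynomials:
L_0(z) = (z + 2)(z - 2)(z - 4) / [-35] = -(1/35)z^3 + (4/35)z^2 + (4/35)z - 16/35
L_1(z) = (z + 3)(z - 2)(z - 4) / [24] = (1/24)z^3 - (1/8)z^2 - (5/12)z + 1
L_2(z) = (z + 3)(z + 2)(z - 4) / [-40] = -(1/40)z^3 - (1/40)z^2 + (7/20)z + 3/5
L_3(z) = (z + 3)(z + 2)(z - 2) / [84] = (1/84)z^3 + (1/28)z^2 - (1/21)z - 1/7
h(z) = (-7)·L_0 + (-7)·L_1 + 6·L_2 + (-5)·L_3
  (-7)·L_0(z) = (1/5)z^3 - (4/5)z^2 - (4/5)z + 16/5
  (-7)·L_1(z) = -(7/24)z^3 + (7/8)z^2 + (35/12)z - 7
  6·L_2(z) = -(3/20)z^3 - (3/20)z^2 + (21/10)z + 18/5
  (-5)·L_3(z) = -(5/84)z^3 - (5/28)z^2 + (5/21)z + 5/7
Adding term by term: -(253/840)z^3 - (71/280)z^2 + (1871/420)z + 18/35

h(z) = -(253/840)z^3 - (71/280)z^2 + (1871/420)z + 18/35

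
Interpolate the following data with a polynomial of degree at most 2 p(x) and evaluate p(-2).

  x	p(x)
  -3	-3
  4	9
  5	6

Using Newton's divided-difference form:
p[-3,4] = (9 - (-3)) / (4 - (-3)) = 12/7
p[4,5] = (6 - 9) / (5 - 4) = -3
p[-3,4,5] = (-3 - 12/7) / (5 - (-3)) = -33/56
p(-2) = -3 + (12/7)·(1) + (-33/56)·(1)·(-6) = 9/4

9/4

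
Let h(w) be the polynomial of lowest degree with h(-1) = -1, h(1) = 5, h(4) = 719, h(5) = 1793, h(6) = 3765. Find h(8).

12059

Using Newton's divided-difference form:
h[-1,1] = (5 - (-1)) / (1 - (-1)) = 3
h[1,4] = (719 - 5) / (4 - 1) = 238
h[4,5] = (1793 - 719) / (5 - 4) = 1074
h[5,6] = (3765 - 1793) / (6 - 5) = 1972
h[-1,1,4] = (238 - 3) / (4 - (-1)) = 47
h[1,4,5] = (1074 - 238) / (5 - 1) = 209
h[4,5,6] = (1972 - 1074) / (6 - 4) = 449
h[-1,1,4,5] = (209 - 47) / (5 - (-1)) = 27
h[1,4,5,6] = (449 - 209) / (6 - 1) = 48
h[-1,1,4,5,6] = (48 - 27) / (6 - (-1)) = 3
h(8) = -1 + 3·(9) + 47·(9)·(7) + 27·(9)·(7)·(4) + 3·(9)·(7)·(4)·(3) = 12059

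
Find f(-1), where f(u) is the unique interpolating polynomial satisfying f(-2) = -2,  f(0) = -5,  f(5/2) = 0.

-77/18

Evaluate each Lagrange basis at u = -1:
L_0(-1) = (-1)·(-7/2)/[(-2)·(-9/2)] = 7/18
L_1(-1) = (1)·(-7/2)/[(2)·(-5/2)] = 7/10
L_2(-1) = (1)·(-1)/[(9/2)·(5/2)] = -4/45
Sum: (-2)·(7/18) + (-5)·(7/10) + 0 = -77/18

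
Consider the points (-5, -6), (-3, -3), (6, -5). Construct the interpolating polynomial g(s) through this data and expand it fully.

Build the Lagrange basis polynomials:
L_0(s) = (s + 3)(s - 6) / [22] = (1/22)s^2 - (3/22)s - 9/11
L_1(s) = (s + 5)(s - 6) / [-18] = -(1/18)s^2 + (1/18)s + 5/3
L_2(s) = (s + 5)(s + 3) / [99] = (1/99)s^2 + (8/99)s + 5/33
g(s) = (-6)·L_0 + (-3)·L_1 + (-5)·L_2
  (-6)·L_0(s) = -(3/11)s^2 + (9/11)s + 54/11
  (-3)·L_1(s) = (1/6)s^2 - (1/6)s - 5
  (-5)·L_2(s) = -(5/99)s^2 - (40/99)s - 25/33
Adding term by term: -(31/198)s^2 + (49/198)s - 28/33

g(s) = -(31/198)s^2 + (49/198)s - 28/33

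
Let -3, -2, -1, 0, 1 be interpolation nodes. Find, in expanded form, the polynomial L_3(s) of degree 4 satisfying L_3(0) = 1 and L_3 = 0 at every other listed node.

L_3(s) = (s + 3)(s + 2)(s + 1)(s - 1) / [(3)·(2)·(1)·(-1)]
       = (s^4 + 5s^3 + 5s^2 - 5s - 6) / (-6)

L_3(s) = -(1/6)s^4 - (5/6)s^3 - (5/6)s^2 + (5/6)s + 1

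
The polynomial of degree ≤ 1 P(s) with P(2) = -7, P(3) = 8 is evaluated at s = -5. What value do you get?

-112

Evaluate each Lagrange basis at s = -5:
L_0(-5) = (-8)/[(-1)] = 8
L_1(-5) = (-7)/[(1)] = -7
Sum: (-7)·(8) + 8·(-7) = -112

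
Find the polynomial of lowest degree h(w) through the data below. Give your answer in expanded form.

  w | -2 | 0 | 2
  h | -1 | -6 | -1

h(w) = (5/4)w^2 - 6

Build the Lagrange basis polynomials:
L_0(w) = w(w - 2) / [8] = (1/8)w^2 - (1/4)w
L_1(w) = (w + 2)(w - 2) / [-4] = -(1/4)w^2 + 1
L_2(w) = (w + 2)w / [8] = (1/8)w^2 + (1/4)w
h(w) = (-1)·L_0 + (-6)·L_1 + (-1)·L_2
  (-1)·L_0(w) = -(1/8)w^2 + (1/4)w
  (-6)·L_1(w) = (3/2)w^2 - 6
  (-1)·L_2(w) = -(1/8)w^2 - (1/4)w
Adding term by term: (5/4)w^2 - 6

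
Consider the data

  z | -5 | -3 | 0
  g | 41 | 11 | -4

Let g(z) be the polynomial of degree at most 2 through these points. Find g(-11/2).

51

Evaluate each Lagrange basis at z = -11/2:
L_0(-11/2) = (-5/2)·(-11/2)/[(-2)·(-5)] = 11/8
L_1(-11/2) = (-1/2)·(-11/2)/[(2)·(-3)] = -11/24
L_2(-11/2) = (-1/2)·(-5/2)/[(5)·(3)] = 1/12
Sum: 41·(11/8) + 11·(-11/24) + (-4)·(1/12) = 51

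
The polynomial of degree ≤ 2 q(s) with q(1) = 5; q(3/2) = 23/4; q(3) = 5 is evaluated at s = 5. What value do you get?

Evaluate each Lagrange basis at s = 5:
L_0(5) = (7/2)·(2)/[(-1/2)·(-2)] = 7
L_1(5) = (4)·(2)/[(1/2)·(-3/2)] = -32/3
L_2(5) = (4)·(7/2)/[(2)·(3/2)] = 14/3
Sum: 5·(7) + 23/4·(-32/3) + 5·(14/3) = -3

-3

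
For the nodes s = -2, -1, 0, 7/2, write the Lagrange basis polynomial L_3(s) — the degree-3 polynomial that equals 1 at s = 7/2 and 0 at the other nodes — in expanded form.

L_3(s) = (s + 2)(s + 1)s / [(11/2)·(9/2)·(7/2)]
       = (s^3 + 3s^2 + 2s) / (693/8)

L_3(s) = (8/693)s^3 + (8/231)s^2 + (16/693)s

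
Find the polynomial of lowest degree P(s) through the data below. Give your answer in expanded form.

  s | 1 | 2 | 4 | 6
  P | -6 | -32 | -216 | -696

L_0(s) = (s - 2)(s - 4)(s - 6) / [-15] = -(1/15)s^3 + (4/5)s^2 - (44/15)s + 16/5
L_1(s) = (s - 1)(s - 4)(s - 6) / [8] = (1/8)s^3 - (11/8)s^2 + (17/4)s - 3
L_2(s) = (s - 1)(s - 2)(s - 6) / [-12] = -(1/12)s^3 + (3/4)s^2 - (5/3)s + 1
L_3(s) = (s - 1)(s - 2)(s - 4) / [40] = (1/40)s^3 - (7/40)s^2 + (7/20)s - 1/5
P(s) = (-6)·L_0 + (-32)·L_1 + (-216)·L_2 + (-696)·L_3
  (-6)·L_0(s) = (2/5)s^3 - (24/5)s^2 + (88/5)s - 96/5
  (-32)·L_1(s) = -4s^3 + 44s^2 - 136s + 96
  (-216)·L_2(s) = 18s^3 - 162s^2 + 360s - 216
  (-696)·L_3(s) = -(87/5)s^3 + (609/5)s^2 - (1218/5)s + 696/5
Adding term by term: -3s^3 - s^2 - 2s

P(s) = -3s^3 - s^2 - 2s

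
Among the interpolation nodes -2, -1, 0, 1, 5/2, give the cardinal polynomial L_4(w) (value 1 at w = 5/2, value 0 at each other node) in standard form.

L_4(w) = (16/945)w^4 + (32/945)w^3 - (16/945)w^2 - (32/945)w

L_4(w) = (w + 2)(w + 1)w(w - 1) / [(9/2)·(7/2)·(5/2)·(3/2)]
       = (w^4 + 2w^3 - w^2 - 2w) / (945/16)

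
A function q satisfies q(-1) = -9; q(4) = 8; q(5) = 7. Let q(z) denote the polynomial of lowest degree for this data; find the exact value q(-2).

-84/5

Using Newton's divided-difference form:
q[-1,4] = (8 - (-9)) / (4 - (-1)) = 17/5
q[4,5] = (7 - 8) / (5 - 4) = -1
q[-1,4,5] = (-1 - 17/5) / (5 - (-1)) = -11/15
q(-2) = -9 + (17/5)·(-1) + (-11/15)·(-1)·(-6) = -84/5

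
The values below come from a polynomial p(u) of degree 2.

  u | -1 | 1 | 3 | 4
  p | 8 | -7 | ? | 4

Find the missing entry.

The 3 known values determine p uniquely (degree ≤ 2).
L_0(3) = (2)·(-1)/[(-2)·(-5)] = -1/5
L_1(3) = (4)·(-1)/[(2)·(-3)] = 2/3
L_2(3) = (4)·(2)/[(5)·(3)] = 8/15
Sum: 8·(-1/5) + (-7)·(2/3) + 4·(8/15) = -62/15

-62/15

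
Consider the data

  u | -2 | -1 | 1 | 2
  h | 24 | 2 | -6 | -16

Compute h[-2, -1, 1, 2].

-2

h[-2,-1] = (2 - 24) / (-1 - (-2)) = -22
h[-1,1] = (-6 - 2) / (1 - (-1)) = -4
h[1,2] = (-16 - (-6)) / (2 - 1) = -10
h[-2,-1,1] = (-4 - (-22)) / (1 - (-2)) = 6
h[-1,1,2] = (-10 - (-4)) / (2 - (-1)) = -2
h[-2,-1,1,2] = (-2 - 6) / (2 - (-2)) = -2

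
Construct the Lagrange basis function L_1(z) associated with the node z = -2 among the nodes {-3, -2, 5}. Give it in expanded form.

L_1(z) = -(1/7)z^2 + (2/7)z + 15/7

L_1(z) = (z + 3)(z - 5) / [(1)·(-7)]
       = (z^2 - 2z - 15) / (-7)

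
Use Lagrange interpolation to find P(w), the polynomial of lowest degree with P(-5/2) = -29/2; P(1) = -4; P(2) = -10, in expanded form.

L_0(w) = (w - 1)(w - 2) / [63/4] = (4/63)w^2 - (4/21)w + 8/63
L_1(w) = (w + 5/2)(w - 2) / [-7/2] = -(2/7)w^2 - (1/7)w + 10/7
L_2(w) = (w + 5/2)(w - 1) / [9/2] = (2/9)w^2 + (1/3)w - 5/9
P(w) = (-29/2)·L_0 + (-4)·L_1 + (-10)·L_2
  (-29/2)·L_0(w) = -(58/63)w^2 + (58/21)w - 116/63
  (-4)·L_1(w) = (8/7)w^2 + (4/7)w - 40/7
  (-10)·L_2(w) = -(20/9)w^2 - (10/3)w + 50/9
Adding term by term: -2w^2 - 2

P(w) = -2w^2 - 2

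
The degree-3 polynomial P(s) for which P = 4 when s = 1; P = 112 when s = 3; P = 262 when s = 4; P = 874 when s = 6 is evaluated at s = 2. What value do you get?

Evaluate each Lagrange basis at s = 2:
L_0(2) = (-1)·(-2)·(-4)/[(-2)·(-3)·(-5)] = 4/15
L_1(2) = (1)·(-2)·(-4)/[(2)·(-1)·(-3)] = 4/3
L_2(2) = (1)·(-1)·(-4)/[(3)·(1)·(-2)] = -2/3
L_3(2) = (1)·(-1)·(-2)/[(5)·(3)·(2)] = 1/15
Sum: 4·(4/15) + 112·(4/3) + 262·(-2/3) + 874·(1/15) = 34

34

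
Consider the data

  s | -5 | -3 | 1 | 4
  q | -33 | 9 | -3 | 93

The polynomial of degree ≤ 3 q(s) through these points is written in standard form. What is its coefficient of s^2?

Build the Lagrange basis polynomials:
L_0(s) = (s + 3)(s - 1)(s - 4) / [-108] = -(1/108)s^3 + (1/54)s^2 + (11/108)s - 1/9
L_1(s) = (s + 5)(s - 1)(s - 4) / [56] = (1/56)s^3 - (3/8)s + 5/14
L_2(s) = (s + 5)(s + 3)(s - 4) / [-72] = -(1/72)s^3 - (1/18)s^2 + (17/72)s + 5/6
L_3(s) = (s + 5)(s + 3)(s - 1) / [189] = (1/189)s^3 + (1/27)s^2 + (1/27)s - 5/63
q(s) = (-33)·L_0 + 9·L_1 + (-3)·L_2 + 93·L_3
Only the coefficient of s^2 is needed; take it from each L_i and combine:
(-33)·(1/54) + 9·(0) + (-3)·(-1/18) + 93·(1/27) = 3

3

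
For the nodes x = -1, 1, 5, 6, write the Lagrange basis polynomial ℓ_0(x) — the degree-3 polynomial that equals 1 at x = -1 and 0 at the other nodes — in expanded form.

ℓ_0(x) = -(1/84)x^3 + (1/7)x^2 - (41/84)x + 5/14

ℓ_0(x) = (x - 1)(x - 5)(x - 6) / [(-2)·(-6)·(-7)]
       = (x^3 - 12x^2 + 41x - 30) / (-84)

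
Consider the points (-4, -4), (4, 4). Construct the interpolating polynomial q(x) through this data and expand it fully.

q(x) = x

Build the Lagrange basis polynomials:
L_0(x) = (x - 4) / [-8] = -(1/8)x + 1/2
L_1(x) = (x + 4) / [8] = (1/8)x + 1/2
q(x) = (-4)·L_0 + 4·L_1
  (-4)·L_0(x) = (1/2)x - 2
  4·L_1(x) = (1/2)x + 2
Adding term by term: x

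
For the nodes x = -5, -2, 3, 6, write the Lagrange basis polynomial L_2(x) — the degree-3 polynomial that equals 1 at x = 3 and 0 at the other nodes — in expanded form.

L_2(x) = -(1/120)x^3 - (1/120)x^2 + (4/15)x + 1/2

L_2(x) = (x + 5)(x + 2)(x - 6) / [(8)·(5)·(-3)]
       = (x^3 + x^2 - 32x - 60) / (-120)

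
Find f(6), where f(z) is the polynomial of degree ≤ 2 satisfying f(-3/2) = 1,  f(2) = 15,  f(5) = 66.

Evaluate each Lagrange basis at z = 6:
L_0(6) = (4)·(1)/[(-7/2)·(-13/2)] = 16/91
L_1(6) = (15/2)·(1)/[(7/2)·(-3)] = -5/7
L_2(6) = (15/2)·(4)/[(13/2)·(3)] = 20/13
Sum: 1·(16/91) + 15·(-5/7) + 66·(20/13) = 91

91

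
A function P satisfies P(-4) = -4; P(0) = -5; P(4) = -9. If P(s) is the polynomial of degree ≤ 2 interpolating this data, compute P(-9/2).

L_0(-9/2) = (-9/2)·(-17/2)/[(-4)·(-8)] = 153/128
L_1(-9/2) = (-1/2)·(-17/2)/[(4)·(-4)] = -17/64
L_2(-9/2) = (-1/2)·(-9/2)/[(8)·(4)] = 9/128
Sum: (-4)·(153/128) + (-5)·(-17/64) + (-9)·(9/128) = -523/128

-523/128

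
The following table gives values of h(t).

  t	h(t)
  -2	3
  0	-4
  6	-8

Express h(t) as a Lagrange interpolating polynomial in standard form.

Build the Lagrange basis polynomials:
L_0(t) = t(t - 6) / [16] = (1/16)t^2 - (3/8)t
L_1(t) = (t + 2)(t - 6) / [-12] = -(1/12)t^2 + (1/3)t + 1
L_2(t) = (t + 2)t / [48] = (1/48)t^2 + (1/24)t
h(t) = 3·L_0 + (-4)·L_1 + (-8)·L_2
  3·L_0(t) = (3/16)t^2 - (9/8)t
  (-4)·L_1(t) = (1/3)t^2 - (4/3)t - 4
  (-8)·L_2(t) = -(1/6)t^2 - (1/3)t
Adding term by term: (17/48)t^2 - (67/24)t - 4

h(t) = (17/48)t^2 - (67/24)t - 4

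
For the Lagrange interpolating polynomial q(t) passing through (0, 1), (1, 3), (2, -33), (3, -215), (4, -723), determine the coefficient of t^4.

The leading coefficient equals the top divided difference q[0,1,2,3,4].
q[0,1] = (3 - 1) / (1 - 0) = 2
q[1,2] = (-33 - 3) / (2 - 1) = -36
q[2,3] = (-215 - (-33)) / (3 - 2) = -182
q[3,4] = (-723 - (-215)) / (4 - 3) = -508
q[0,1,2] = (-36 - 2) / (2 - 0) = -19
q[1,2,3] = (-182 - (-36)) / (3 - 1) = -73
q[2,3,4] = (-508 - (-182)) / (4 - 2) = -163
q[0,1,2,3] = (-73 - (-19)) / (3 - 0) = -18
q[1,2,3,4] = (-163 - (-73)) / (4 - 1) = -30
q[0,1,2,3,4] = (-30 - (-18)) / (4 - 0) = -3

-3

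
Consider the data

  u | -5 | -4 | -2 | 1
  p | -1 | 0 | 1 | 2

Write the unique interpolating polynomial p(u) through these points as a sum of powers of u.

Build the Lagrange basis polynomials:
L_0(u) = (u + 4)(u + 2)(u - 1) / [-18] = -(1/18)u^3 - (5/18)u^2 - (1/9)u + 4/9
L_1(u) = (u + 5)(u + 2)(u - 1) / [10] = (1/10)u^3 + (3/5)u^2 + (3/10)u - 1
L_2(u) = (u + 5)(u + 4)(u - 1) / [-18] = -(1/18)u^3 - (4/9)u^2 - (11/18)u + 10/9
L_3(u) = (u + 5)(u + 4)(u + 2) / [90] = (1/90)u^3 + (11/90)u^2 + (19/45)u + 4/9
p(u) = (-1)·L_0 + 0·L_1 + 1·L_2 + 2·L_3
  (-1)·L_0(u) = (1/18)u^3 + (5/18)u^2 + (1/9)u - 4/9
  0·L_1(u) = 0
  1·L_2(u) = -(1/18)u^3 - (4/9)u^2 - (11/18)u + 10/9
  2·L_3(u) = (1/45)u^3 + (11/45)u^2 + (38/45)u + 8/9
Adding term by term: (1/45)u^3 + (7/90)u^2 + (31/90)u + 14/9

p(u) = (1/45)u^3 + (7/90)u^2 + (31/90)u + 14/9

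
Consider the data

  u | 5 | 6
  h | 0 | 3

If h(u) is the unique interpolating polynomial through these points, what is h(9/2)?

Evaluate each Lagrange basis at u = 9/2:
L_0(9/2) = (-3/2)/[(-1)] = 3/2
L_1(9/2) = (-1/2)/[(1)] = -1/2
Sum: 0 + 3·(-1/2) = -3/2

-3/2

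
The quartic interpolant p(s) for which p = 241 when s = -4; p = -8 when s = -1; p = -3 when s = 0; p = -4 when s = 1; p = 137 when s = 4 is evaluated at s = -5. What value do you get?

632

Evaluate each Lagrange basis at s = -5:
L_0(-5) = (-4)·(-5)·(-6)·(-9)/[(-3)·(-4)·(-5)·(-8)] = 9/4
L_1(-5) = (-1)·(-5)·(-6)·(-9)/[(3)·(-1)·(-2)·(-5)] = -9
L_2(-5) = (-1)·(-4)·(-6)·(-9)/[(4)·(1)·(-1)·(-4)] = 27/2
L_3(-5) = (-1)·(-4)·(-5)·(-9)/[(5)·(2)·(1)·(-3)] = -6
L_4(-5) = (-1)·(-4)·(-5)·(-6)/[(8)·(5)·(4)·(3)] = 1/4
Sum: 241·(9/4) + (-8)·(-9) + (-3)·(27/2) + (-4)·(-6) + 137·(1/4) = 632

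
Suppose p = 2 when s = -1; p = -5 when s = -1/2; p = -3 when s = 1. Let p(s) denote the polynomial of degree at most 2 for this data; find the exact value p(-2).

55/2

Evaluate each Lagrange basis at s = -2:
L_0(-2) = (-3/2)·(-3)/[(-1/2)·(-2)] = 9/2
L_1(-2) = (-1)·(-3)/[(1/2)·(-3/2)] = -4
L_2(-2) = (-1)·(-3/2)/[(2)·(3/2)] = 1/2
Sum: 2·(9/2) + (-5)·(-4) + (-3)·(1/2) = 55/2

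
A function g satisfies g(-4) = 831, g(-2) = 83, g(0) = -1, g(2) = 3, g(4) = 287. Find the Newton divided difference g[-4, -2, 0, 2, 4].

2

g[-4,-2] = (83 - 831) / (-2 - (-4)) = -374
g[-2,0] = (-1 - 83) / (0 - (-2)) = -42
g[0,2] = (3 - (-1)) / (2 - 0) = 2
g[2,4] = (287 - 3) / (4 - 2) = 142
g[-4,-2,0] = (-42 - (-374)) / (0 - (-4)) = 83
g[-2,0,2] = (2 - (-42)) / (2 - (-2)) = 11
g[0,2,4] = (142 - 2) / (4 - 0) = 35
g[-4,-2,0,2] = (11 - 83) / (2 - (-4)) = -12
g[-2,0,2,4] = (35 - 11) / (4 - (-2)) = 4
g[-4,-2,0,2,4] = (4 - (-12)) / (4 - (-4)) = 2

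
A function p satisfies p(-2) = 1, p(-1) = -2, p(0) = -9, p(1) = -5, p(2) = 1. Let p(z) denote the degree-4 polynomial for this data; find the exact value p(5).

-419

Evaluate each Lagrange basis at z = 5:
L_0(5) = (6)·(5)·(4)·(3)/[(-1)·(-2)·(-3)·(-4)] = 15
L_1(5) = (7)·(5)·(4)·(3)/[(1)·(-1)·(-2)·(-3)] = -70
L_2(5) = (7)·(6)·(4)·(3)/[(2)·(1)·(-1)·(-2)] = 126
L_3(5) = (7)·(6)·(5)·(3)/[(3)·(2)·(1)·(-1)] = -105
L_4(5) = (7)·(6)·(5)·(4)/[(4)·(3)·(2)·(1)] = 35
Sum: 1·(15) + (-2)·(-70) + (-9)·(126) + (-5)·(-105) + 1·(35) = -419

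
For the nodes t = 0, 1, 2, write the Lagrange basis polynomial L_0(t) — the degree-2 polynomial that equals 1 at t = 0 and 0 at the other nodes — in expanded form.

L_0(t) = (1/2)t^2 - (3/2)t + 1

L_0(t) = (t - 1)(t - 2) / [(-1)·(-2)]
       = (t^2 - 3t + 2) / (2)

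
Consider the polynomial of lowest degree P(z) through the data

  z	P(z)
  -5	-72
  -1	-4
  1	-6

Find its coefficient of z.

-1

Build the Lagrange basis polynomials:
L_0(z) = (z + 1)(z - 1) / [24] = (1/24)z^2 - 1/24
L_1(z) = (z + 5)(z - 1) / [-8] = -(1/8)z^2 - (1/2)z + 5/8
L_2(z) = (z + 5)(z + 1) / [12] = (1/12)z^2 + (1/2)z + 5/12
P(z) = (-72)·L_0 + (-4)·L_1 + (-6)·L_2
Only the coefficient of z is needed; take it from each L_i and combine:
(-72)·(0) + (-4)·(-1/2) + (-6)·(1/2) = -1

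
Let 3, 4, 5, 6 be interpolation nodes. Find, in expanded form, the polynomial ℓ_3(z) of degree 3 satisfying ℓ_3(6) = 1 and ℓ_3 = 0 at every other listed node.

ℓ_3(z) = (1/6)z^3 - 2z^2 + (47/6)z - 10

ℓ_3(z) = (z - 3)(z - 4)(z - 5) / [(3)·(2)·(1)]
       = (z^3 - 12z^2 + 47z - 60) / (6)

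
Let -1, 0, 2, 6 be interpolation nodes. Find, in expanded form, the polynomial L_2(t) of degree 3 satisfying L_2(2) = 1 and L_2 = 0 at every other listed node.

L_2(t) = -(1/24)t^3 + (5/24)t^2 + (1/4)t

L_2(t) = (t + 1)t(t - 6) / [(3)·(2)·(-4)]
       = (t^3 - 5t^2 - 6t) / (-24)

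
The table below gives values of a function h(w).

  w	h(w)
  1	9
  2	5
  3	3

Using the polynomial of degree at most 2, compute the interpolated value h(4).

Evaluate each Lagrange basis at w = 4:
L_0(4) = (2)·(1)/[(-1)·(-2)] = 1
L_1(4) = (3)·(1)/[(1)·(-1)] = -3
L_2(4) = (3)·(2)/[(2)·(1)] = 3
Sum: 9·(1) + 5·(-3) + 3·(3) = 3

3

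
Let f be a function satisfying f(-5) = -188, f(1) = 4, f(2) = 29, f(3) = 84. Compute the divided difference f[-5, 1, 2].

f[-5,1] = (4 - (-188)) / (1 - (-5)) = 32
f[1,2] = (29 - 4) / (2 - 1) = 25
f[-5,1,2] = (25 - 32) / (2 - (-5)) = -1

-1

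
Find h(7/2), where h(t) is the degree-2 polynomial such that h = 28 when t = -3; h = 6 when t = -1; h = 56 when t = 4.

177/4

Using Newton's divided-difference form:
h[-3,-1] = (6 - 28) / (-1 - (-3)) = -11
h[-1,4] = (56 - 6) / (4 - (-1)) = 10
h[-3,-1,4] = (10 - (-11)) / (4 - (-3)) = 3
h(7/2) = 28 + (-11)·(13/2) + 3·(13/2)·(9/2) = 177/4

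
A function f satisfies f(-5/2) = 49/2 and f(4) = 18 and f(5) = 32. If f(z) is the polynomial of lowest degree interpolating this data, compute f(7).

L_0(7) = (3)·(2)/[(-13/2)·(-15/2)] = 8/65
L_1(7) = (19/2)·(2)/[(13/2)·(-1)] = -38/13
L_2(7) = (19/2)·(3)/[(15/2)·(1)] = 19/5
Sum: 49/2·(8/65) + 18·(-38/13) + 32·(19/5) = 72

72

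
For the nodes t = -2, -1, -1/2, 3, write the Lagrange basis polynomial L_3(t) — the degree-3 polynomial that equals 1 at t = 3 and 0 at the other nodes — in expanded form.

L_3(t) = (1/70)t^3 + (1/20)t^2 + (1/20)t + 1/70

L_3(t) = (t + 2)(t + 1)(t + 1/2) / [(5)·(4)·(7/2)]
       = (t^3 + (7/2)t^2 + (7/2)t + 1) / (70)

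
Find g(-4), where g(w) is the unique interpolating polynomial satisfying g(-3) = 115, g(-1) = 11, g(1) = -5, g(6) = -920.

Using Newton's divided-difference form:
g[-3,-1] = (11 - 115) / (-1 - (-3)) = -52
g[-1,1] = (-5 - 11) / (1 - (-1)) = -8
g[1,6] = (-920 - (-5)) / (6 - 1) = -183
g[-3,-1,1] = (-8 - (-52)) / (1 - (-3)) = 11
g[-1,1,6] = (-183 - (-8)) / (6 - (-1)) = -25
g[-3,-1,1,6] = (-25 - 11) / (6 - (-3)) = -4
g(-4) = 115 + (-52)·(-1) + 11·(-1)·(-3) + (-4)·(-1)·(-3)·(-5) = 260

260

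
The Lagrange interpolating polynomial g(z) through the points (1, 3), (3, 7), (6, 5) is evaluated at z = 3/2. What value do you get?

L_0(3/2) = (-3/2)·(-9/2)/[(-2)·(-5)] = 27/40
L_1(3/2) = (1/2)·(-9/2)/[(2)·(-3)] = 3/8
L_2(3/2) = (1/2)·(-3/2)/[(5)·(3)] = -1/20
Sum: 3·(27/40) + 7·(3/8) + 5·(-1/20) = 22/5

22/5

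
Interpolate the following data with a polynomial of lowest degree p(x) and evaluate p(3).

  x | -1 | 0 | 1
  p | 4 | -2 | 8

76

Using Newton's divided-difference form:
p[-1,0] = (-2 - 4) / (0 - (-1)) = -6
p[0,1] = (8 - (-2)) / (1 - 0) = 10
p[-1,0,1] = (10 - (-6)) / (1 - (-1)) = 8
p(3) = 4 + (-6)·(4) + 8·(4)·(3) = 76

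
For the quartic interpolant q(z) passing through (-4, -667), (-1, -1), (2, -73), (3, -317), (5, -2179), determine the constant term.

1

Build the Lagrange basis polynomials:
L_0(z) = (z + 1)(z - 2)(z - 3)(z - 5) / [1134] = (1/1134)z^4 - (1/126)z^3 + (1/54)z^2 + (1/1134)z - 5/189
L_1(z) = (z + 4)(z - 2)(z - 3)(z - 5) / [-216] = -(1/216)z^4 + (1/36)z^3 + (1/24)z^2 - (47/108)z + 5/9
L_2(z) = (z + 4)(z + 1)(z - 3)(z - 5) / [54] = (1/54)z^4 - (1/18)z^3 - (7/18)z^2 + (43/54)z + 10/9
L_3(z) = (z + 4)(z + 1)(z - 2)(z - 5) / [-56] = -(1/56)z^4 + (1/28)z^3 + (3/8)z^2 - (11/28)z - 5/7
L_4(z) = (z + 4)(z + 1)(z - 2)(z - 3) / [324] = (1/324)z^4 - (5/108)z^2 + (5/162)z + 2/27
q(z) = (-667)·L_0 + (-1)·L_1 + (-73)·L_2 + (-317)·L_3 + (-2179)·L_4
Only the constant term is needed; take it from each L_i and combine:
(-667)·(-5/189) + (-1)·(5/9) + (-73)·(10/9) + (-317)·(-5/7) + (-2179)·(2/27) = 1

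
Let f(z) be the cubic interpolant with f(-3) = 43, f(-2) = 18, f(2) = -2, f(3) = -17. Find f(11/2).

-1101/8

Using Newton's divided-difference form:
f[-3,-2] = (18 - 43) / (-2 - (-3)) = -25
f[-2,2] = (-2 - 18) / (2 - (-2)) = -5
f[2,3] = (-17 - (-2)) / (3 - 2) = -15
f[-3,-2,2] = (-5 - (-25)) / (2 - (-3)) = 4
f[-2,2,3] = (-15 - (-5)) / (3 - (-2)) = -2
f[-3,-2,2,3] = (-2 - 4) / (3 - (-3)) = -1
f(11/2) = 43 + (-25)·(17/2) + 4·(17/2)·(15/2) + (-1)·(17/2)·(15/2)·(7/2) = -1101/8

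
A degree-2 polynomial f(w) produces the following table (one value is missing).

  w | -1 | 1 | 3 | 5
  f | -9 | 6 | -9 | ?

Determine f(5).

-54

The 3 known values determine f uniquely (degree ≤ 2).
L_0(5) = (4)·(2)/[(-2)·(-4)] = 1
L_1(5) = (6)·(2)/[(2)·(-2)] = -3
L_2(5) = (6)·(4)/[(4)·(2)] = 3
Sum: (-9)·(1) + 6·(-3) + (-9)·(3) = -54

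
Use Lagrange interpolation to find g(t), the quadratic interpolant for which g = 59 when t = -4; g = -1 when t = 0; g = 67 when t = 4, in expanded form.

g(t) = 4t^2 + t - 1

Build the Lagrange basis polynomials:
L_0(t) = t(t - 4) / [32] = (1/32)t^2 - (1/8)t
L_1(t) = (t + 4)(t - 4) / [-16] = -(1/16)t^2 + 1
L_2(t) = (t + 4)t / [32] = (1/32)t^2 + (1/8)t
g(t) = 59·L_0 + (-1)·L_1 + 67·L_2
  59·L_0(t) = (59/32)t^2 - (59/8)t
  (-1)·L_1(t) = (1/16)t^2 - 1
  67·L_2(t) = (67/32)t^2 + (67/8)t
Adding term by term: 4t^2 + t - 1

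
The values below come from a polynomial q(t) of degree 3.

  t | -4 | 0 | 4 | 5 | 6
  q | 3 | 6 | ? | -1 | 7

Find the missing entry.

-199/45

The 4 known values determine q uniquely (degree ≤ 3).
Evaluate each Lagrange basis at t = 4:
L_0(4) = (4)·(-1)·(-2)/[(-4)·(-9)·(-10)] = -1/45
L_1(4) = (8)·(-1)·(-2)/[(4)·(-5)·(-6)] = 2/15
L_2(4) = (8)·(4)·(-2)/[(9)·(5)·(-1)] = 64/45
L_3(4) = (8)·(4)·(-1)/[(10)·(6)·(1)] = -8/15
Sum: 3·(-1/45) + 6·(2/15) + (-1)·(64/45) + 7·(-8/15) = -199/45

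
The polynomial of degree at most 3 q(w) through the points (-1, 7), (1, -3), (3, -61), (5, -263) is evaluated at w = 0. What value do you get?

2

L_0(0) = (-1)·(-3)·(-5)/[(-2)·(-4)·(-6)] = 5/16
L_1(0) = (1)·(-3)·(-5)/[(2)·(-2)·(-4)] = 15/16
L_2(0) = (1)·(-1)·(-5)/[(4)·(2)·(-2)] = -5/16
L_3(0) = (1)·(-1)·(-3)/[(6)·(4)·(2)] = 1/16
Sum: 7·(5/16) + (-3)·(15/16) + (-61)·(-5/16) + (-263)·(1/16) = 2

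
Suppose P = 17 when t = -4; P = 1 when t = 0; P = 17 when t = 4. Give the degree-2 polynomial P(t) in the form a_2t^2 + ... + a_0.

P(t) = t^2 + 1

L_0(t) = t(t - 4) / [32] = (1/32)t^2 - (1/8)t
L_1(t) = (t + 4)(t - 4) / [-16] = -(1/16)t^2 + 1
L_2(t) = (t + 4)t / [32] = (1/32)t^2 + (1/8)t
P(t) = 17·L_0 + 1·L_1 + 17·L_2
  17·L_0(t) = (17/32)t^2 - (17/8)t
  1·L_1(t) = -(1/16)t^2 + 1
  17·L_2(t) = (17/32)t^2 + (17/8)t
Adding term by term: t^2 + 1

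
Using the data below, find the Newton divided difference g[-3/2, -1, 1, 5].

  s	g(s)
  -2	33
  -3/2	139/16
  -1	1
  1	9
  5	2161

25/2

g[-3/2,-1] = (1 - 139/16) / (-1 - (-3/2)) = -123/8
g[-1,1] = (9 - 1) / (1 - (-1)) = 4
g[1,5] = (2161 - 9) / (5 - 1) = 538
g[-3/2,-1,1] = (4 - (-123/8)) / (1 - (-3/2)) = 31/4
g[-1,1,5] = (538 - 4) / (5 - (-1)) = 89
g[-3/2,-1,1,5] = (89 - 31/4) / (5 - (-3/2)) = 25/2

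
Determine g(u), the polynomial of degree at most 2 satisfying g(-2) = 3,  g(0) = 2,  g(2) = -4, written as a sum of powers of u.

g(u) = -(5/8)u^2 - (7/4)u + 2

Build the Lagrange basis polynomials:
L_0(u) = u(u - 2) / [8] = (1/8)u^2 - (1/4)u
L_1(u) = (u + 2)(u - 2) / [-4] = -(1/4)u^2 + 1
L_2(u) = (u + 2)u / [8] = (1/8)u^2 + (1/4)u
g(u) = 3·L_0 + 2·L_1 + (-4)·L_2
  3·L_0(u) = (3/8)u^2 - (3/4)u
  2·L_1(u) = -(1/2)u^2 + 2
  (-4)·L_2(u) = -(1/2)u^2 - u
Adding term by term: -(5/8)u^2 - (7/4)u + 2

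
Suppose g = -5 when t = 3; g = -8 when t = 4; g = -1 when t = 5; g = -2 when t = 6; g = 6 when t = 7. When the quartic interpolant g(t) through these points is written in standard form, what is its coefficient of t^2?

L_0(t) = (t - 4)(t - 5)(t - 6)(t - 7) / [24] = (1/24)t^4 - (11/12)t^3 + (179/24)t^2 - (319/12)t + 35
L_1(t) = (t - 3)(t - 5)(t - 6)(t - 7) / [-6] = -(1/6)t^4 + (7/2)t^3 - (161/6)t^2 + (177/2)t - 105
L_2(t) = (t - 3)(t - 4)(t - 6)(t - 7) / [4] = (1/4)t^4 - 5t^3 + (145/4)t^2 - (225/2)t + 126
L_3(t) = (t - 3)(t - 4)(t - 5)(t - 7) / [-6] = -(1/6)t^4 + (19/6)t^3 - (131/6)t^2 + (389/6)t - 70
L_4(t) = (t - 3)(t - 4)(t - 5)(t - 6) / [24] = (1/24)t^4 - (3/4)t^3 + (119/24)t^2 - (57/4)t + 15
g(t) = (-5)·L_0 + (-8)·L_1 + (-1)·L_2 + (-2)·L_3 + 6·L_4
Only the coefficient of t^2 is needed; take it from each L_i and combine:
(-5)·(179/24) + (-8)·(-161/6) + (-1)·(145/4) + (-2)·(-131/6) + 6·(119/24) = 5149/24

5149/24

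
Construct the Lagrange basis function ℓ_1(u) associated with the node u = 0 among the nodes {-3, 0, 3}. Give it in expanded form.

ℓ_1(u) = -(1/9)u^2 + 1

ℓ_1(u) = (u + 3)(u - 3) / [(3)·(-3)]
       = (u^2 - 9) / (-9)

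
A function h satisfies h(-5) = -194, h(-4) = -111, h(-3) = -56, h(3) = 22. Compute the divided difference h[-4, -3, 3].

-6

h[-4,-3] = (-56 - (-111)) / (-3 - (-4)) = 55
h[-3,3] = (22 - (-56)) / (3 - (-3)) = 13
h[-4,-3,3] = (13 - 55) / (3 - (-4)) = -6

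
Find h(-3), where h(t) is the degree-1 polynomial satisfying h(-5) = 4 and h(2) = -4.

12/7

L_0(-3) = (-5)/[(-7)] = 5/7
L_1(-3) = (2)/[(7)] = 2/7
Sum: 4·(5/7) + (-4)·(2/7) = 12/7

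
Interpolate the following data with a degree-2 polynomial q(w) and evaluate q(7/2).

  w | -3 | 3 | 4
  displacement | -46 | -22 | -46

Evaluate each Lagrange basis at w = 7/2:
L_0(7/2) = (1/2)·(-1/2)/[(-6)·(-7)] = -1/168
L_1(7/2) = (13/2)·(-1/2)/[(6)·(-1)] = 13/24
L_2(7/2) = (13/2)·(1/2)/[(7)·(1)] = 13/28
Sum: (-46)·(-1/168) + (-22)·(13/24) + (-46)·(13/28) = -33

-33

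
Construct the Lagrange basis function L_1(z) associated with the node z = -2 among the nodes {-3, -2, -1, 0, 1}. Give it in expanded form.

L_1(z) = (z + 3)(z + 1)z(z - 1) / [(1)·(-1)·(-2)·(-3)]
       = (z^4 + 3z^3 - z^2 - 3z) / (-6)

L_1(z) = -(1/6)z^4 - (1/2)z^3 + (1/6)z^2 + (1/2)z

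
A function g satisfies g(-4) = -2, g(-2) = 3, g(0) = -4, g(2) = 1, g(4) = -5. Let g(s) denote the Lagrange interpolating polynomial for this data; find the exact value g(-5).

L_0(-5) = (-3)·(-5)·(-7)·(-9)/[(-2)·(-4)·(-6)·(-8)] = 315/128
L_1(-5) = (-1)·(-5)·(-7)·(-9)/[(2)·(-2)·(-4)·(-6)] = -105/32
L_2(-5) = (-1)·(-3)·(-7)·(-9)/[(4)·(2)·(-2)·(-4)] = 189/64
L_3(-5) = (-1)·(-3)·(-5)·(-9)/[(6)·(4)·(2)·(-2)] = -45/32
L_4(-5) = (-1)·(-3)·(-5)·(-7)/[(8)·(6)·(4)·(2)] = 35/128
Sum: (-2)·(315/128) + 3·(-105/32) + (-4)·(189/64) + 1·(-45/32) + (-5)·(35/128) = -3757/128

-3757/128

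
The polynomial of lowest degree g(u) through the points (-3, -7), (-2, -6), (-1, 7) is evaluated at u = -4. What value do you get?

4

L_0(-4) = (-2)·(-3)/[(-1)·(-2)] = 3
L_1(-4) = (-1)·(-3)/[(1)·(-1)] = -3
L_2(-4) = (-1)·(-2)/[(2)·(1)] = 1
Sum: (-7)·(3) + (-6)·(-3) + 7·(1) = 4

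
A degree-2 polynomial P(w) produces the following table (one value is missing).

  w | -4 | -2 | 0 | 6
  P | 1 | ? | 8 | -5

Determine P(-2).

91/15

The 3 known values determine P uniquely (degree ≤ 2).
L_0(-2) = (-2)·(-8)/[(-4)·(-10)] = 2/5
L_1(-2) = (2)·(-8)/[(4)·(-6)] = 2/3
L_2(-2) = (2)·(-2)/[(10)·(6)] = -1/15
Sum: 1·(2/5) + 8·(2/3) + (-5)·(-1/15) = 91/15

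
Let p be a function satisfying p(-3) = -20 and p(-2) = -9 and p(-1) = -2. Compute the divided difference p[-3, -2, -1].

p[-3,-2] = (-9 - (-20)) / (-2 - (-3)) = 11
p[-2,-1] = (-2 - (-9)) / (-1 - (-2)) = 7
p[-3,-2,-1] = (7 - 11) / (-1 - (-3)) = -2

-2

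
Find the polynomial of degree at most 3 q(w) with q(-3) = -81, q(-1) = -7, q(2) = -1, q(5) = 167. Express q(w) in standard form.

q(w) = 2w^3 - 3w^2 - w - 3

Build the Lagrange basis polynomials:
L_0(w) = (w + 1)(w - 2)(w - 5) / [-80] = -(1/80)w^3 + (3/40)w^2 - (3/80)w - 1/8
L_1(w) = (w + 3)(w - 2)(w - 5) / [36] = (1/36)w^3 - (1/9)w^2 - (11/36)w + 5/6
L_2(w) = (w + 3)(w + 1)(w - 5) / [-45] = -(1/45)w^3 + (1/45)w^2 + (17/45)w + 1/3
L_3(w) = (w + 3)(w + 1)(w - 2) / [144] = (1/144)w^3 + (1/72)w^2 - (5/144)w - 1/24
q(w) = (-81)·L_0 + (-7)·L_1 + (-1)·L_2 + 167·L_3
  (-81)·L_0(w) = (81/80)w^3 - (243/40)w^2 + (243/80)w + 81/8
  (-7)·L_1(w) = -(7/36)w^3 + (7/9)w^2 + (77/36)w - 35/6
  (-1)·L_2(w) = (1/45)w^3 - (1/45)w^2 - (17/45)w - 1/3
  167·L_3(w) = (167/144)w^3 + (167/72)w^2 - (835/144)w - 167/24
Adding term by term: 2w^3 - 3w^2 - w - 3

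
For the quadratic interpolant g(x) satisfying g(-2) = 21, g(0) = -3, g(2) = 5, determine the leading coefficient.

The leading coefficient equals the top divided difference g[-2,0,2].
g[-2,0] = (-3 - 21) / (0 - (-2)) = -12
g[0,2] = (5 - (-3)) / (2 - 0) = 4
g[-2,0,2] = (4 - (-12)) / (2 - (-2)) = 4

4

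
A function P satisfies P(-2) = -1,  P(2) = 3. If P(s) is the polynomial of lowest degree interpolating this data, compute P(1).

L_0(1) = (-1)/[(-4)] = 1/4
L_1(1) = (3)/[(4)] = 3/4
Sum: (-1)·(1/4) + 3·(3/4) = 2

2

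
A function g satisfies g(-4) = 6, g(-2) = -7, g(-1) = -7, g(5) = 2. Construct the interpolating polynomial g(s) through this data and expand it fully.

Build the Lagrange basis polynomials:
L_0(s) = (s + 2)(s + 1)(s - 5) / [-54] = -(1/54)s^3 + (1/27)s^2 + (13/54)s + 5/27
L_1(s) = (s + 4)(s + 1)(s - 5) / [14] = (1/14)s^3 - (3/2)s - 10/7
L_2(s) = (s + 4)(s + 2)(s - 5) / [-18] = -(1/18)s^3 - (1/18)s^2 + (11/9)s + 20/9
L_3(s) = (s + 4)(s + 2)(s + 1) / [378] = (1/378)s^3 + (1/54)s^2 + (1/27)s + 4/189
g(s) = 6·L_0 + (-7)·L_1 + (-7)·L_2 + 2·L_3
  6·L_0(s) = -(1/9)s^3 + (2/9)s^2 + (13/9)s + 10/9
  (-7)·L_1(s) = -(1/2)s^3 + (21/2)s + 10
  (-7)·L_2(s) = (7/18)s^3 + (7/18)s^2 - (77/9)s - 140/9
  2·L_3(s) = (1/189)s^3 + (1/27)s^2 + (2/27)s + 8/189
Adding term by term: -(41/189)s^3 + (35/54)s^2 + (187/54)s - 832/189

g(s) = -(41/189)s^3 + (35/54)s^2 + (187/54)s - 832/189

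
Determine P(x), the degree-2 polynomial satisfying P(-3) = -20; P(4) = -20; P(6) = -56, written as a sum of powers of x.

P(x) = -2x^2 + 2x + 4

Build the Lagrange basis polynomials:
L_0(x) = (x - 4)(x - 6) / [63] = (1/63)x^2 - (10/63)x + 8/21
L_1(x) = (x + 3)(x - 6) / [-14] = -(1/14)x^2 + (3/14)x + 9/7
L_2(x) = (x + 3)(x - 4) / [18] = (1/18)x^2 - (1/18)x - 2/3
P(x) = (-20)·L_0 + (-20)·L_1 + (-56)·L_2
  (-20)·L_0(x) = -(20/63)x^2 + (200/63)x - 160/21
  (-20)·L_1(x) = (10/7)x^2 - (30/7)x - 180/7
  (-56)·L_2(x) = -(28/9)x^2 + (28/9)x + 112/3
Adding term by term: -2x^2 + 2x + 4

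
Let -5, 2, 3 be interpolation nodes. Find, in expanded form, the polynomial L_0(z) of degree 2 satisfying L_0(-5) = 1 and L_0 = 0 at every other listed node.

L_0(z) = (z - 2)(z - 3) / [(-7)·(-8)]
       = (z^2 - 5z + 6) / (56)

L_0(z) = (1/56)z^2 - (5/56)z + 3/28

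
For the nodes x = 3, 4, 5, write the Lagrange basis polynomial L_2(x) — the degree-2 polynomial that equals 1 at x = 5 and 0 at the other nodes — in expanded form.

L_2(x) = (1/2)x^2 - (7/2)x + 6

L_2(x) = (x - 3)(x - 4) / [(2)·(1)]
       = (x^2 - 7x + 12) / (2)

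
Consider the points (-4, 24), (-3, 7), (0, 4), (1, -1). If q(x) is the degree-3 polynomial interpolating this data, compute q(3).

Evaluate each Lagrange basis at x = 3:
L_0(3) = (6)·(3)·(2)/[(-1)·(-4)·(-5)] = -9/5
L_1(3) = (7)·(3)·(2)/[(1)·(-3)·(-4)] = 7/2
L_2(3) = (7)·(6)·(2)/[(4)·(3)·(-1)] = -7
L_3(3) = (7)·(6)·(3)/[(5)·(4)·(1)] = 63/10
Sum: 24·(-9/5) + 7·(7/2) + 4·(-7) + (-1)·(63/10) = -53

-53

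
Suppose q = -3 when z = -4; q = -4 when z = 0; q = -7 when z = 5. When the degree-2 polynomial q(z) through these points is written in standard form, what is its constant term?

-4

L_0(z) = z(z - 5) / [36] = (1/36)z^2 - (5/36)z
L_1(z) = (z + 4)(z - 5) / [-20] = -(1/20)z^2 + (1/20)z + 1
L_2(z) = (z + 4)z / [45] = (1/45)z^2 + (4/45)z
q(z) = (-3)·L_0 + (-4)·L_1 + (-7)·L_2
Only the constant term is needed; take it from each L_i and combine:
(-3)·(0) + (-4)·(1) + (-7)·(0) = -4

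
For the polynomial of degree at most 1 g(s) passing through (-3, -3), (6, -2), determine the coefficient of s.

The leading coefficient equals the top divided difference g[-3,6].
g[-3,6] = (-2 - (-3)) / (6 - (-3)) = 1/9

1/9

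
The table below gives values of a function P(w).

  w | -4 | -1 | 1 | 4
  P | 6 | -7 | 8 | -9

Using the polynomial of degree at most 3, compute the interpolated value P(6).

Evaluate each Lagrange basis at w = 6:
L_0(6) = (7)·(5)·(2)/[(-3)·(-5)·(-8)] = -7/12
L_1(6) = (10)·(5)·(2)/[(3)·(-2)·(-5)] = 10/3
L_2(6) = (10)·(7)·(2)/[(5)·(2)·(-3)] = -14/3
L_3(6) = (10)·(7)·(5)/[(8)·(5)·(3)] = 35/12
Sum: 6·(-7/12) + (-7)·(10/3) + 8·(-14/3) + (-9)·(35/12) = -1085/12

-1085/12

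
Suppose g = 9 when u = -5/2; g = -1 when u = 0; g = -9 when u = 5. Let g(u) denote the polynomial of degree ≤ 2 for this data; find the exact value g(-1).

L_0(-1) = (-1)·(-6)/[(-5/2)·(-15/2)] = 8/25
L_1(-1) = (3/2)·(-6)/[(5/2)·(-5)] = 18/25
L_2(-1) = (3/2)·(-1)/[(15/2)·(5)] = -1/25
Sum: 9·(8/25) + (-1)·(18/25) + (-9)·(-1/25) = 63/25

63/25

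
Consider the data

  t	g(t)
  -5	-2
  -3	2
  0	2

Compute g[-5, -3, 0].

-2/5

g[-5,-3] = (2 - (-2)) / (-3 - (-5)) = 2
g[-3,0] = (2 - 2) / (0 - (-3)) = 0
g[-5,-3,0] = (0 - 2) / (0 - (-5)) = -2/5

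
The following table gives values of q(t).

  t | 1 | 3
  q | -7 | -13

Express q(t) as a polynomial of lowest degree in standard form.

L_0(t) = (t - 3) / [-2] = -(1/2)t + 3/2
L_1(t) = (t - 1) / [2] = (1/2)t - 1/2
q(t) = (-7)·L_0 + (-13)·L_1
  (-7)·L_0(t) = (7/2)t - 21/2
  (-13)·L_1(t) = -(13/2)t + 13/2
Adding term by term: -3t - 4

q(t) = -3t - 4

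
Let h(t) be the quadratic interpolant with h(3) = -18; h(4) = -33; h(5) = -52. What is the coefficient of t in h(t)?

L_0(t) = (t - 4)(t - 5) / [2] = (1/2)t^2 - (9/2)t + 10
L_1(t) = (t - 3)(t - 5) / [-1] = -t^2 + 8t - 15
L_2(t) = (t - 3)(t - 4) / [2] = (1/2)t^2 - (7/2)t + 6
h(t) = (-18)·L_0 + (-33)·L_1 + (-52)·L_2
Only the coefficient of t is needed; take it from each L_i and combine:
(-18)·(-9/2) + (-33)·(8) + (-52)·(-7/2) = -1

-1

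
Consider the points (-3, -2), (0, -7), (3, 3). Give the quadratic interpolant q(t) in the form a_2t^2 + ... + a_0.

q(t) = (5/6)t^2 + (5/6)t - 7

Build the Lagrange basis polynomials:
L_0(t) = t(t - 3) / [18] = (1/18)t^2 - (1/6)t
L_1(t) = (t + 3)(t - 3) / [-9] = -(1/9)t^2 + 1
L_2(t) = (t + 3)t / [18] = (1/18)t^2 + (1/6)t
q(t) = (-2)·L_0 + (-7)·L_1 + 3·L_2
  (-2)·L_0(t) = -(1/9)t^2 + (1/3)t
  (-7)·L_1(t) = (7/9)t^2 - 7
  3·L_2(t) = (1/6)t^2 + (1/2)t
Adding term by term: (5/6)t^2 + (5/6)t - 7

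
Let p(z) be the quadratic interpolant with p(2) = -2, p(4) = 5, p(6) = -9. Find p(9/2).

Using Newton's divided-difference form:
p[2,4] = (5 - (-2)) / (4 - 2) = 7/2
p[4,6] = (-9 - 5) / (6 - 4) = -7
p[2,4,6] = (-7 - 7/2) / (6 - 2) = -21/8
p(9/2) = -2 + (7/2)·(5/2) + (-21/8)·(5/2)·(1/2) = 111/32

111/32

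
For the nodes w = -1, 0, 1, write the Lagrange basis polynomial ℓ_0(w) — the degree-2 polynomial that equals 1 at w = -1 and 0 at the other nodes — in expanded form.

ℓ_0(w) = (1/2)w^2 - (1/2)w

ℓ_0(w) = w(w - 1) / [(-1)·(-2)]
       = (w^2 - w) / (2)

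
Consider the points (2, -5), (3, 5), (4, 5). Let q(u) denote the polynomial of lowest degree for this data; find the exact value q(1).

-25

Evaluate each Lagrange basis at u = 1:
L_0(1) = (-2)·(-3)/[(-1)·(-2)] = 3
L_1(1) = (-1)·(-3)/[(1)·(-1)] = -3
L_2(1) = (-1)·(-2)/[(2)·(1)] = 1
Sum: (-5)·(3) + 5·(-3) + 5·(1) = -25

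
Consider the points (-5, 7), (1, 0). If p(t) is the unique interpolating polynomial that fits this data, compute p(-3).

14/3

Evaluate each Lagrange basis at t = -3:
L_0(-3) = (-4)/[(-6)] = 2/3
L_1(-3) = (2)/[(6)] = 1/3
Sum: 7·(2/3) + 0 = 14/3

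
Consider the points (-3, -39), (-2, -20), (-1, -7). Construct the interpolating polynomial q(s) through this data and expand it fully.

Newton's divided differences:
q[-3,-2] = (-20 - (-39)) / (-2 - (-3)) = 19
q[-2,-1] = (-7 - (-20)) / (-1 - (-2)) = 13
q[-3,-2,-1] = (13 - 19) / (-1 - (-3)) = -3
q(s) = -39 + 19·(s + 3) + (-3)·(s + 3)(s + 2)
Expanding: q(s) = -3s^2 + 4s

q(s) = -3s^2 + 4s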